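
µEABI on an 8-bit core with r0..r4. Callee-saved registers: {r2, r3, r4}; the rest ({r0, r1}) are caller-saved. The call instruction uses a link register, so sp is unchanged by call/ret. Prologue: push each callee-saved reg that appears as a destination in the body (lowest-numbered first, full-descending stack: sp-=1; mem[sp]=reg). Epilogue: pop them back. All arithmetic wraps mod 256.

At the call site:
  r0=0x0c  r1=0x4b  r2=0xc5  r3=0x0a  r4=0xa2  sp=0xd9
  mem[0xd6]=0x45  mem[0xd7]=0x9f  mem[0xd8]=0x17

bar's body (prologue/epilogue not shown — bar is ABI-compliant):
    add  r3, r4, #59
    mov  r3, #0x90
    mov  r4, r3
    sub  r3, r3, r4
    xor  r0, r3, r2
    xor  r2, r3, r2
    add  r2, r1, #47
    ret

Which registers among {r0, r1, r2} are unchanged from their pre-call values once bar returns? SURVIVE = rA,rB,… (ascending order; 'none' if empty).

prologue: push r2 → mem[0xd8]=0xc5, sp=0xd8
prologue: push r3 → mem[0xd7]=0x0a, sp=0xd7
prologue: push r4 → mem[0xd6]=0xa2, sp=0xd6
body[0] add  r3, r4, #59 → r3=0xdd
body[1] mov  r3, #0x90 → r3=0x90
body[2] mov  r4, r3 → r4=0x90
body[3] sub  r3, r3, r4 → r3=0x00
body[4] xor  r0, r3, r2 → r0=0xc5
body[5] xor  r2, r3, r2 → r2=0xc5
body[6] add  r2, r1, #47 → r2=0x7a
epilogue: pop r4=0xa2, sp=0xd7
epilogue: pop r3=0x0a, sp=0xd8
epilogue: pop r2=0xc5, sp=0xd9
r0: caller-saved, written=True
r1: caller-saved, written=False
r2: callee-saved, written=True

SURVIVE = r1,r2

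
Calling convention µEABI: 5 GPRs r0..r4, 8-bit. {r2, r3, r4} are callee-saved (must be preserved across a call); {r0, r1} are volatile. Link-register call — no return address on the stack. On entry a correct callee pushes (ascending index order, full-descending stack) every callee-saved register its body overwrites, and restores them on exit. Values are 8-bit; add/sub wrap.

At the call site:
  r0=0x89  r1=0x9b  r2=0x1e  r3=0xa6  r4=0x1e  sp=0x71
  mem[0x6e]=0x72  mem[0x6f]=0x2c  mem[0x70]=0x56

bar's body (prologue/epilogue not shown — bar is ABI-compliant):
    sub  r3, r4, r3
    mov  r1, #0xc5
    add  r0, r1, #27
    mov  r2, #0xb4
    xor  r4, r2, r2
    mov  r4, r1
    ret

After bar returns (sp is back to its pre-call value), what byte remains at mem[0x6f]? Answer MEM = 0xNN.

MEM = 0xa6

prologue: push r2 -> mem[0x70]=0x1e, sp=0x70
prologue: push r3 -> mem[0x6f]=0xa6, sp=0x6f
prologue: push r4 -> mem[0x6e]=0x1e, sp=0x6e
body[0] sub  r3, r4, r3 -> r3=0x78
body[1] mov  r1, #0xc5 -> r1=0xc5
body[2] add  r0, r1, #27 -> r0=0xe0
body[3] mov  r2, #0xb4 -> r2=0xb4
body[4] xor  r4, r2, r2 -> r4=0x00
body[5] mov  r4, r1 -> r4=0xc5
epilogue: pop r4=0x1e, sp=0x6f
epilogue: pop r3=0xa6, sp=0x70
epilogue: pop r2=0x1e, sp=0x71
prologue pushed ['r2', 'r3', 'r4'] at ['0x70', '0x6f', '0x6e']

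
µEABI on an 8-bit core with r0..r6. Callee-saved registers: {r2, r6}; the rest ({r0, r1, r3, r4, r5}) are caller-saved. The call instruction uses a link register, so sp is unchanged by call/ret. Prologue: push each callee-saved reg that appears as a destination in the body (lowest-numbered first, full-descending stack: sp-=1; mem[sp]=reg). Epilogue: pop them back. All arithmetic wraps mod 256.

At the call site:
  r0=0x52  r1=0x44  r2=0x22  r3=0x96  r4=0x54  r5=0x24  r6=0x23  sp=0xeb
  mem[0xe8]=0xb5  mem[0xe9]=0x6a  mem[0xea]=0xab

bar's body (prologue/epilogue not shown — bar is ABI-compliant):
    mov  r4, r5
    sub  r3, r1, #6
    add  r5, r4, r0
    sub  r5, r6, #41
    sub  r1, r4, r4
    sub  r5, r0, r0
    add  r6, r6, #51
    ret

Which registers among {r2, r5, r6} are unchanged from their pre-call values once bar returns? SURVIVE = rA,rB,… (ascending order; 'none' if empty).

SURVIVE = r2,r6

prologue: push r6 → mem[0xea]=0x23, sp=0xea
body[0] mov  r4, r5 → r4=0x24
body[1] sub  r3, r1, #6 → r3=0x3e
body[2] add  r5, r4, r0 → r5=0x76
body[3] sub  r5, r6, #41 → r5=0xfa
body[4] sub  r1, r4, r4 → r1=0x00
body[5] sub  r5, r0, r0 → r5=0x00
body[6] add  r6, r6, #51 → r6=0x56
epilogue: pop r6=0x23, sp=0xeb
r2: callee-saved, written=False
r5: caller-saved, written=True
r6: callee-saved, written=True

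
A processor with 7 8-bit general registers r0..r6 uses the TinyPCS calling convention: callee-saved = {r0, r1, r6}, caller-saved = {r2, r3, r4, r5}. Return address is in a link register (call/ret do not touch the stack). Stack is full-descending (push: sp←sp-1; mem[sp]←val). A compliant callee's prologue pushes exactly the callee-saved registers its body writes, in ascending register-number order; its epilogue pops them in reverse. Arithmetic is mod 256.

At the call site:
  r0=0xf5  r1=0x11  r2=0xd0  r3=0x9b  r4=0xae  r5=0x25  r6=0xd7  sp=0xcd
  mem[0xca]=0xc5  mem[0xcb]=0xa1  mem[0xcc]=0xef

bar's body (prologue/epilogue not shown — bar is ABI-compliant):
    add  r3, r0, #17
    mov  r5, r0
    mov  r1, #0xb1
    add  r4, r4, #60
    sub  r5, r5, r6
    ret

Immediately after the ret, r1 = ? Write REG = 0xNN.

prologue: push r1 → mem[0xcc]=0x11, sp=0xcc
body[0] add  r3, r0, #17 → r3=0x06
body[1] mov  r5, r0 → r5=0xf5
body[2] mov  r1, #0xb1 → r1=0xb1
body[3] add  r4, r4, #60 → r4=0xea
body[4] sub  r5, r5, r6 → r5=0x1e
epilogue: pop r1=0x11, sp=0xcd
r1 is callee-saved → restored

REG = 0x11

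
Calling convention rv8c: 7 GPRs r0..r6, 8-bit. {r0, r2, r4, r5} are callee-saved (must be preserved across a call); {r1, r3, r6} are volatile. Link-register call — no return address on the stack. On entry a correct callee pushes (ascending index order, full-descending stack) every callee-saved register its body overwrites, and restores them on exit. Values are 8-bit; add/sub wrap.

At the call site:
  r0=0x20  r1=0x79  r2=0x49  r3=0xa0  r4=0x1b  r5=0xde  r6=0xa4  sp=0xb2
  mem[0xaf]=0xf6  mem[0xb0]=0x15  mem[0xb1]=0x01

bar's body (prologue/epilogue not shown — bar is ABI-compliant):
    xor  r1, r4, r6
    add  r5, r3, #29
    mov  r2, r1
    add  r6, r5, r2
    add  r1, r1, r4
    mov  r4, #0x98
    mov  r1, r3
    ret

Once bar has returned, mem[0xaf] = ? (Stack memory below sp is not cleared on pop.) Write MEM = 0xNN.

MEM = 0xde

prologue: push r2 → mem[0xb1]=0x49, sp=0xb1
prologue: push r4 → mem[0xb0]=0x1b, sp=0xb0
prologue: push r5 → mem[0xaf]=0xde, sp=0xaf
body[0] xor  r1, r4, r6 → r1=0xbf
body[1] add  r5, r3, #29 → r5=0xbd
body[2] mov  r2, r1 → r2=0xbf
body[3] add  r6, r5, r2 → r6=0x7c
body[4] add  r1, r1, r4 → r1=0xda
body[5] mov  r4, #0x98 → r4=0x98
body[6] mov  r1, r3 → r1=0xa0
epilogue: pop r5=0xde, sp=0xb0
epilogue: pop r4=0x1b, sp=0xb1
epilogue: pop r2=0x49, sp=0xb2
prologue pushed ['r2', 'r4', 'r5'] at ['0xb1', '0xb0', '0xaf']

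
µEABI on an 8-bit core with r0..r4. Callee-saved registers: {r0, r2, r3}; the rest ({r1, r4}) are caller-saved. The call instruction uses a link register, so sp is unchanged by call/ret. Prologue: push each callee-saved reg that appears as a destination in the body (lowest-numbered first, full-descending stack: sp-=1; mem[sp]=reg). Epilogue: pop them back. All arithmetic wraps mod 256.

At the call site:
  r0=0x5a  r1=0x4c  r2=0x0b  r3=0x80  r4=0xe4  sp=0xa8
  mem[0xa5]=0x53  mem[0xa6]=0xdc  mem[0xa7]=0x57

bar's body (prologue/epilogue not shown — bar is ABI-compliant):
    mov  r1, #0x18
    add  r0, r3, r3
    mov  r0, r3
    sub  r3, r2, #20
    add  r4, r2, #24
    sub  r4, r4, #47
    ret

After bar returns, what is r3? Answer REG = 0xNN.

prologue: push r0 -> mem[0xa7]=0x5a, sp=0xa7
prologue: push r3 -> mem[0xa6]=0x80, sp=0xa6
body[0] mov  r1, #0x18 -> r1=0x18
body[1] add  r0, r3, r3 -> r0=0x00
body[2] mov  r0, r3 -> r0=0x80
body[3] sub  r3, r2, #20 -> r3=0xf7
body[4] add  r4, r2, #24 -> r4=0x23
body[5] sub  r4, r4, #47 -> r4=0xf4
epilogue: pop r3=0x80, sp=0xa7
epilogue: pop r0=0x5a, sp=0xa8
r3 is callee-saved -> restored

REG = 0x80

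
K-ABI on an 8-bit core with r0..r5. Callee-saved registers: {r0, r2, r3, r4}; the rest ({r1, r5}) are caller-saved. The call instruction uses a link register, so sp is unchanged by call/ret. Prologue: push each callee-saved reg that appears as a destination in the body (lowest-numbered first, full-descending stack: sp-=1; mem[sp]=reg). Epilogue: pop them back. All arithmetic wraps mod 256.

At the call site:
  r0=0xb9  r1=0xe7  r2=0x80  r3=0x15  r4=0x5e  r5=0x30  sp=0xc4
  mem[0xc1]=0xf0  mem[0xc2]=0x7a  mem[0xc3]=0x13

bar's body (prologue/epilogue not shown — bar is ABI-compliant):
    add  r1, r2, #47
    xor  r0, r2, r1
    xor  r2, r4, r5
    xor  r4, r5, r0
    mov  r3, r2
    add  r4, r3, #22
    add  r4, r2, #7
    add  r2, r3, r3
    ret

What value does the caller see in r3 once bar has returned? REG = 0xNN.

REG = 0x15

prologue: push r0 -> mem[0xc3]=0xb9, sp=0xc3
prologue: push r2 -> mem[0xc2]=0x80, sp=0xc2
prologue: push r3 -> mem[0xc1]=0x15, sp=0xc1
prologue: push r4 -> mem[0xc0]=0x5e, sp=0xc0
body[0] add  r1, r2, #47 -> r1=0xaf
body[1] xor  r0, r2, r1 -> r0=0x2f
body[2] xor  r2, r4, r5 -> r2=0x6e
body[3] xor  r4, r5, r0 -> r4=0x1f
body[4] mov  r3, r2 -> r3=0x6e
body[5] add  r4, r3, #22 -> r4=0x84
body[6] add  r4, r2, #7 -> r4=0x75
body[7] add  r2, r3, r3 -> r2=0xdc
epilogue: pop r4=0x5e, sp=0xc1
epilogue: pop r3=0x15, sp=0xc2
epilogue: pop r2=0x80, sp=0xc3
epilogue: pop r0=0xb9, sp=0xc4
r3 is callee-saved -> restored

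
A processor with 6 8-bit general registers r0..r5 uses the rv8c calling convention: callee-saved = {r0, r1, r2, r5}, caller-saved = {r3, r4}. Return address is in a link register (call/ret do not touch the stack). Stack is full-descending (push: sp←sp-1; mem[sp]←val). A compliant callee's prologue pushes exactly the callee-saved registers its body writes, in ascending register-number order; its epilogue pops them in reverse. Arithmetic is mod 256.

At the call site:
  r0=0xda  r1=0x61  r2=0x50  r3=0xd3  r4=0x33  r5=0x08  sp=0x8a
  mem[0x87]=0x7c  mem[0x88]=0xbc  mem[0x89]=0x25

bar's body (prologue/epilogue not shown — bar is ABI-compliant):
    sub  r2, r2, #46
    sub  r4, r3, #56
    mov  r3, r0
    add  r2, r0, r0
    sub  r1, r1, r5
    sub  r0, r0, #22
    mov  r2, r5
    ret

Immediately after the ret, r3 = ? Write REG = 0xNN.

prologue: push r0 -> mem[0x89]=0xda, sp=0x89
prologue: push r1 -> mem[0x88]=0x61, sp=0x88
prologue: push r2 -> mem[0x87]=0x50, sp=0x87
body[0] sub  r2, r2, #46 -> r2=0x22
body[1] sub  r4, r3, #56 -> r4=0x9b
body[2] mov  r3, r0 -> r3=0xda
body[3] add  r2, r0, r0 -> r2=0xb4
body[4] sub  r1, r1, r5 -> r1=0x59
body[5] sub  r0, r0, #22 -> r0=0xc4
body[6] mov  r2, r5 -> r2=0x08
epilogue: pop r2=0x50, sp=0x88
epilogue: pop r1=0x61, sp=0x89
epilogue: pop r0=0xda, sp=0x8a
r3 is caller-saved -> body value

REG = 0xda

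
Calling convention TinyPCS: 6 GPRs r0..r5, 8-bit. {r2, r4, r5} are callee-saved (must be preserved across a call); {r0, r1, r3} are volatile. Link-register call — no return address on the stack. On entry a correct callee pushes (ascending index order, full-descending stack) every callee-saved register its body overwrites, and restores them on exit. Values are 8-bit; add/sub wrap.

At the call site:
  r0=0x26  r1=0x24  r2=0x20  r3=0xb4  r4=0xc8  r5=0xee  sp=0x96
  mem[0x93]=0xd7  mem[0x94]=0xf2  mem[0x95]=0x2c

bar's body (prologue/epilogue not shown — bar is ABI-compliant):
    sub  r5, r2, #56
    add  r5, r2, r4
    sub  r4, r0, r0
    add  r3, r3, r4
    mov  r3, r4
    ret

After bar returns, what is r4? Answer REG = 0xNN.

REG = 0xc8

prologue: push r4 → mem[0x95]=0xc8, sp=0x95
prologue: push r5 → mem[0x94]=0xee, sp=0x94
body[0] sub  r5, r2, #56 → r5=0xe8
body[1] add  r5, r2, r4 → r5=0xe8
body[2] sub  r4, r0, r0 → r4=0x00
body[3] add  r3, r3, r4 → r3=0xb4
body[4] mov  r3, r4 → r3=0x00
epilogue: pop r5=0xee, sp=0x95
epilogue: pop r4=0xc8, sp=0x96
r4 is callee-saved → restored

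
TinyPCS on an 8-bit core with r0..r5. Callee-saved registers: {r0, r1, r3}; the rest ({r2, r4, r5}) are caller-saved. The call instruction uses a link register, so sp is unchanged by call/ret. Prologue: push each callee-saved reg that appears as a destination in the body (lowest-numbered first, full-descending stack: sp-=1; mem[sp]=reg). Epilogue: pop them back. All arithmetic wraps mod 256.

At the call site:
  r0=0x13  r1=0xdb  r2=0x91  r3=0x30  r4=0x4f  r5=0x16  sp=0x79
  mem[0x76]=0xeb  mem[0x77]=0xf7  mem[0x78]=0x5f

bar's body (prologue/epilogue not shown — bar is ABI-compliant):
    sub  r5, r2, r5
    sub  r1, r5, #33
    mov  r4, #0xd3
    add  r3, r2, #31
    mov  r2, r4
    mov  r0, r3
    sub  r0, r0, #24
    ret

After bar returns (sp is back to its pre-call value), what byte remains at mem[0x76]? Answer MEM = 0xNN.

MEM = 0x30

prologue: push r0 → mem[0x78]=0x13, sp=0x78
prologue: push r1 → mem[0x77]=0xdb, sp=0x77
prologue: push r3 → mem[0x76]=0x30, sp=0x76
body[0] sub  r5, r2, r5 → r5=0x7b
body[1] sub  r1, r5, #33 → r1=0x5a
body[2] mov  r4, #0xd3 → r4=0xd3
body[3] add  r3, r2, #31 → r3=0xb0
body[4] mov  r2, r4 → r2=0xd3
body[5] mov  r0, r3 → r0=0xb0
body[6] sub  r0, r0, #24 → r0=0x98
epilogue: pop r3=0x30, sp=0x77
epilogue: pop r1=0xdb, sp=0x78
epilogue: pop r0=0x13, sp=0x79
prologue pushed ['r0', 'r1', 'r3'] at ['0x78', '0x77', '0x76']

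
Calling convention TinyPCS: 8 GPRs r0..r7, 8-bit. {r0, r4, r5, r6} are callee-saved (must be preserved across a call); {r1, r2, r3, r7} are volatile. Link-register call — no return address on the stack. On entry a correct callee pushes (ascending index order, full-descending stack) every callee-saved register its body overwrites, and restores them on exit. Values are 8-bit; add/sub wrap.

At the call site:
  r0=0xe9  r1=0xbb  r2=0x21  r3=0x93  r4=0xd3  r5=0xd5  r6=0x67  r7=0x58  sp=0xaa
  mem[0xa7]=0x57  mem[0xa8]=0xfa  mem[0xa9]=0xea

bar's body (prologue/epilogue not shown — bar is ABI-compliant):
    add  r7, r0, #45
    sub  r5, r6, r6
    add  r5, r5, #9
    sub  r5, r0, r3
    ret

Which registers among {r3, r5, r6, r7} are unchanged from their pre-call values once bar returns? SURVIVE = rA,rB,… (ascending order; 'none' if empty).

prologue: push r5 -> mem[0xa9]=0xd5, sp=0xa9
body[0] add  r7, r0, #45 -> r7=0x16
body[1] sub  r5, r6, r6 -> r5=0x00
body[2] add  r5, r5, #9 -> r5=0x09
body[3] sub  r5, r0, r3 -> r5=0x56
epilogue: pop r5=0xd5, sp=0xaa
r3: caller-saved, written=False
r5: callee-saved, written=True
r6: callee-saved, written=False
r7: caller-saved, written=True

SURVIVE = r3,r5,r6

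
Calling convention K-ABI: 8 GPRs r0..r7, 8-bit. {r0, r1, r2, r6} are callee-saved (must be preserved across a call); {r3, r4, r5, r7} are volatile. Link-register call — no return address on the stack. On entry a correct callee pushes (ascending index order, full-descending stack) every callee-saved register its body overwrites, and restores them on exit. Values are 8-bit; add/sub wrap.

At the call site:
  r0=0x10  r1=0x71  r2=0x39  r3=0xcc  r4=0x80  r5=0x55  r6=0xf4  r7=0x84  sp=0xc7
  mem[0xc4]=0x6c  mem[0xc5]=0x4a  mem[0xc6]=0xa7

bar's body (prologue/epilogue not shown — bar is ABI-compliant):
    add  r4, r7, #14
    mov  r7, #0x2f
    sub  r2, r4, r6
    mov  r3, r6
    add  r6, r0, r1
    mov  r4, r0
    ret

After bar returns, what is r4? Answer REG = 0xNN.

prologue: push r2 -> mem[0xc6]=0x39, sp=0xc6
prologue: push r6 -> mem[0xc5]=0xf4, sp=0xc5
body[0] add  r4, r7, #14 -> r4=0x92
body[1] mov  r7, #0x2f -> r7=0x2f
body[2] sub  r2, r4, r6 -> r2=0x9e
body[3] mov  r3, r6 -> r3=0xf4
body[4] add  r6, r0, r1 -> r6=0x81
body[5] mov  r4, r0 -> r4=0x10
epilogue: pop r6=0xf4, sp=0xc6
epilogue: pop r2=0x39, sp=0xc7
r4 is caller-saved -> body value

REG = 0x10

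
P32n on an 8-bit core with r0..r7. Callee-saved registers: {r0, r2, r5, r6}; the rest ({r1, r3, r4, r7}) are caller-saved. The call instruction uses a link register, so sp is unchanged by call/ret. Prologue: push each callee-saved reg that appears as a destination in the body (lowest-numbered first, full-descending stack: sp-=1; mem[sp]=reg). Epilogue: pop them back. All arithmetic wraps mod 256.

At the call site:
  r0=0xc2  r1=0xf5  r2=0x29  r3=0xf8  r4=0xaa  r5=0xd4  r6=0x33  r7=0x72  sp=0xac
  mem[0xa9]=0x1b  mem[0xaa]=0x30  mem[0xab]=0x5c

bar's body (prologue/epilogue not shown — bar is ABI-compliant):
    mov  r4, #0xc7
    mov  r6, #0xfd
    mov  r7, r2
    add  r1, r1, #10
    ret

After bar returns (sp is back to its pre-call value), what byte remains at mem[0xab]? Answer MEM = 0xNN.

prologue: push r6 -> mem[0xab]=0x33, sp=0xab
body[0] mov  r4, #0xc7 -> r4=0xc7
body[1] mov  r6, #0xfd -> r6=0xfd
body[2] mov  r7, r2 -> r7=0x29
body[3] add  r1, r1, #10 -> r1=0xff
epilogue: pop r6=0x33, sp=0xac
prologue pushed ['r6'] at ['0xab']

MEM = 0x33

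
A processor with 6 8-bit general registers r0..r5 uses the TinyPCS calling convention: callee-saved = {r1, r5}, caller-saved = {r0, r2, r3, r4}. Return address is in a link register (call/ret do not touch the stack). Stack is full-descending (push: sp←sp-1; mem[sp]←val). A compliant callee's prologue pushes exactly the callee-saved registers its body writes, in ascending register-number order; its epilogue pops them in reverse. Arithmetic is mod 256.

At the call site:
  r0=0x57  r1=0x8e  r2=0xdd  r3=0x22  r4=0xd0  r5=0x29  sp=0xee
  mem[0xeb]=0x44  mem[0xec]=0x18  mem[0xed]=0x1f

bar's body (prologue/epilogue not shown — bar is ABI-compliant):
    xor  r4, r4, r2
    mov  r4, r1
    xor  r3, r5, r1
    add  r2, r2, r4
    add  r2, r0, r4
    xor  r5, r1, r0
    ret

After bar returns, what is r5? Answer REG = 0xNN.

REG = 0x29

prologue: push r5 -> mem[0xed]=0x29, sp=0xed
body[0] xor  r4, r4, r2 -> r4=0x0d
body[1] mov  r4, r1 -> r4=0x8e
body[2] xor  r3, r5, r1 -> r3=0xa7
body[3] add  r2, r2, r4 -> r2=0x6b
body[4] add  r2, r0, r4 -> r2=0xe5
body[5] xor  r5, r1, r0 -> r5=0xd9
epilogue: pop r5=0x29, sp=0xee
r5 is callee-saved -> restored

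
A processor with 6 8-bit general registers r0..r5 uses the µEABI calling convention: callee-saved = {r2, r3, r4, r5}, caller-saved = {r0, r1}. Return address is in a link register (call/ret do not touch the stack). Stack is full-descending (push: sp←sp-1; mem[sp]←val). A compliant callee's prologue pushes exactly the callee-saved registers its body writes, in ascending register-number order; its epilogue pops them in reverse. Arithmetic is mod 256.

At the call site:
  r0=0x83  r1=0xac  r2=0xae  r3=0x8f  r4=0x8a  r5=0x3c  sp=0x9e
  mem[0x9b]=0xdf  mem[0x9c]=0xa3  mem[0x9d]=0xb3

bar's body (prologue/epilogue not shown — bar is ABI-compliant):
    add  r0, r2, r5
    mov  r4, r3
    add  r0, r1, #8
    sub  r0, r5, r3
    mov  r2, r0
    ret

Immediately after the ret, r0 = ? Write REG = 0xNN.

REG = 0xad

prologue: push r2 -> mem[0x9d]=0xae, sp=0x9d
prologue: push r4 -> mem[0x9c]=0x8a, sp=0x9c
body[0] add  r0, r2, r5 -> r0=0xea
body[1] mov  r4, r3 -> r4=0x8f
body[2] add  r0, r1, #8 -> r0=0xb4
body[3] sub  r0, r5, r3 -> r0=0xad
body[4] mov  r2, r0 -> r2=0xad
epilogue: pop r4=0x8a, sp=0x9d
epilogue: pop r2=0xae, sp=0x9e
r0 is caller-saved -> body value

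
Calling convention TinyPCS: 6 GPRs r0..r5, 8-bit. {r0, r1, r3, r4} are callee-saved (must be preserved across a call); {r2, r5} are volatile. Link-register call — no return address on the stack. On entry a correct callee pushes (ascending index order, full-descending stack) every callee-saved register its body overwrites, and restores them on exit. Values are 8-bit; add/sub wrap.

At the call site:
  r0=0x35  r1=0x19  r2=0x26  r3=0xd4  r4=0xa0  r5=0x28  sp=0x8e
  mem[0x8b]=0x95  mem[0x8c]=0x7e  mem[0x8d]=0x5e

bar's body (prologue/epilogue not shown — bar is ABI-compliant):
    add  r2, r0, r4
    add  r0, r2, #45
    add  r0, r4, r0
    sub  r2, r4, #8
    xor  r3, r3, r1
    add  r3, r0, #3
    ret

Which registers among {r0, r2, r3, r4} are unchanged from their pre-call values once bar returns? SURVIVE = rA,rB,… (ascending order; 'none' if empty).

SURVIVE = r0,r3,r4

prologue: push r0 -> mem[0x8d]=0x35, sp=0x8d
prologue: push r3 -> mem[0x8c]=0xd4, sp=0x8c
body[0] add  r2, r0, r4 -> r2=0xd5
body[1] add  r0, r2, #45 -> r0=0x02
body[2] add  r0, r4, r0 -> r0=0xa2
body[3] sub  r2, r4, #8 -> r2=0x98
body[4] xor  r3, r3, r1 -> r3=0xcd
body[5] add  r3, r0, #3 -> r3=0xa5
epilogue: pop r3=0xd4, sp=0x8d
epilogue: pop r0=0x35, sp=0x8e
r0: callee-saved, written=True
r2: caller-saved, written=True
r3: callee-saved, written=True
r4: callee-saved, written=False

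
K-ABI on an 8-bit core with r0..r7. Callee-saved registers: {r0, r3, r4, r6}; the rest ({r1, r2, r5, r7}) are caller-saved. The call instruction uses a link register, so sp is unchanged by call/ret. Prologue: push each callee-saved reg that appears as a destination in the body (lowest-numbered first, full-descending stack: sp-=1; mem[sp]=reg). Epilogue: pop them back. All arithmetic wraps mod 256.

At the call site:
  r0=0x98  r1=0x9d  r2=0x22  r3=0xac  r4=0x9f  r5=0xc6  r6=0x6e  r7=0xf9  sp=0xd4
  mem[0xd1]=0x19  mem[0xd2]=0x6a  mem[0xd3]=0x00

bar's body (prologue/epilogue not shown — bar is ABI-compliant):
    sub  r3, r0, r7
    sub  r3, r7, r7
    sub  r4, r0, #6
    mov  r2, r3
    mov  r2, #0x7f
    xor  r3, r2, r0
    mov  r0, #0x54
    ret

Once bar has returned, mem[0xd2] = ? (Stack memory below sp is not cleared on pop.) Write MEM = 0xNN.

MEM = 0xac

prologue: push r0 → mem[0xd3]=0x98, sp=0xd3
prologue: push r3 → mem[0xd2]=0xac, sp=0xd2
prologue: push r4 → mem[0xd1]=0x9f, sp=0xd1
body[0] sub  r3, r0, r7 → r3=0x9f
body[1] sub  r3, r7, r7 → r3=0x00
body[2] sub  r4, r0, #6 → r4=0x92
body[3] mov  r2, r3 → r2=0x00
body[4] mov  r2, #0x7f → r2=0x7f
body[5] xor  r3, r2, r0 → r3=0xe7
body[6] mov  r0, #0x54 → r0=0x54
epilogue: pop r4=0x9f, sp=0xd2
epilogue: pop r3=0xac, sp=0xd3
epilogue: pop r0=0x98, sp=0xd4
prologue pushed ['r0', 'r3', 'r4'] at ['0xd3', '0xd2', '0xd1']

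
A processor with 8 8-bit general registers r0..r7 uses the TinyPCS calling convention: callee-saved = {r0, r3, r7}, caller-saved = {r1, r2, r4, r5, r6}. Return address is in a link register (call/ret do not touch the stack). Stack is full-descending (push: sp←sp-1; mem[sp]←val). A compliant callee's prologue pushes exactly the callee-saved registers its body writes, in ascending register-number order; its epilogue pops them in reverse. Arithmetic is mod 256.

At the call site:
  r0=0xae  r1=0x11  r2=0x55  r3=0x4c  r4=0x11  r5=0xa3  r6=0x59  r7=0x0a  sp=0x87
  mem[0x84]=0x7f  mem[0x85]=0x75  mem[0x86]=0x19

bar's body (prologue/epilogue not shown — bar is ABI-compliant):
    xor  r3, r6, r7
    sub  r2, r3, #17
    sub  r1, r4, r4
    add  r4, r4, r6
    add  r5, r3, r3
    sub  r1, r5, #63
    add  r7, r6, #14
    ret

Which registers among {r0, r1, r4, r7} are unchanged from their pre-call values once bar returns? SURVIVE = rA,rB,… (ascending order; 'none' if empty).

prologue: push r3 -> mem[0x86]=0x4c, sp=0x86
prologue: push r7 -> mem[0x85]=0x0a, sp=0x85
body[0] xor  r3, r6, r7 -> r3=0x53
body[1] sub  r2, r3, #17 -> r2=0x42
body[2] sub  r1, r4, r4 -> r1=0x00
body[3] add  r4, r4, r6 -> r4=0x6a
body[4] add  r5, r3, r3 -> r5=0xa6
body[5] sub  r1, r5, #63 -> r1=0x67
body[6] add  r7, r6, #14 -> r7=0x67
epilogue: pop r7=0x0a, sp=0x86
epilogue: pop r3=0x4c, sp=0x87
r0: callee-saved, written=False
r1: caller-saved, written=True
r4: caller-saved, written=True
r7: callee-saved, written=True

SURVIVE = r0,r7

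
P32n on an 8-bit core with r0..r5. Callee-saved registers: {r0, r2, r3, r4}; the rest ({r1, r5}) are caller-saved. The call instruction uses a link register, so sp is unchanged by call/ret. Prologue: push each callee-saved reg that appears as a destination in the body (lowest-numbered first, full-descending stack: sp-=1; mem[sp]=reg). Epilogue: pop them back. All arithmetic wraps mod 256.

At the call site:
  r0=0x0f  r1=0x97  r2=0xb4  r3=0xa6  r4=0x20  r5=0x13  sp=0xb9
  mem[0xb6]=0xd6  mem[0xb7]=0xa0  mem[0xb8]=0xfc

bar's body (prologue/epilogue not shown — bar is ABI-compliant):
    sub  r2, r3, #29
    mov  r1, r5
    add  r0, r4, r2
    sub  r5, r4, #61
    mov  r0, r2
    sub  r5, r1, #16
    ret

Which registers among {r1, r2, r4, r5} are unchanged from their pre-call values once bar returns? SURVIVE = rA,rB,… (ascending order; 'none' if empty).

SURVIVE = r2,r4

prologue: push r0 -> mem[0xb8]=0x0f, sp=0xb8
prologue: push r2 -> mem[0xb7]=0xb4, sp=0xb7
body[0] sub  r2, r3, #29 -> r2=0x89
body[1] mov  r1, r5 -> r1=0x13
body[2] add  r0, r4, r2 -> r0=0xa9
body[3] sub  r5, r4, #61 -> r5=0xe3
body[4] mov  r0, r2 -> r0=0x89
body[5] sub  r5, r1, #16 -> r5=0x03
epilogue: pop r2=0xb4, sp=0xb8
epilogue: pop r0=0x0f, sp=0xb9
r1: caller-saved, written=True
r2: callee-saved, written=True
r4: callee-saved, written=False
r5: caller-saved, written=True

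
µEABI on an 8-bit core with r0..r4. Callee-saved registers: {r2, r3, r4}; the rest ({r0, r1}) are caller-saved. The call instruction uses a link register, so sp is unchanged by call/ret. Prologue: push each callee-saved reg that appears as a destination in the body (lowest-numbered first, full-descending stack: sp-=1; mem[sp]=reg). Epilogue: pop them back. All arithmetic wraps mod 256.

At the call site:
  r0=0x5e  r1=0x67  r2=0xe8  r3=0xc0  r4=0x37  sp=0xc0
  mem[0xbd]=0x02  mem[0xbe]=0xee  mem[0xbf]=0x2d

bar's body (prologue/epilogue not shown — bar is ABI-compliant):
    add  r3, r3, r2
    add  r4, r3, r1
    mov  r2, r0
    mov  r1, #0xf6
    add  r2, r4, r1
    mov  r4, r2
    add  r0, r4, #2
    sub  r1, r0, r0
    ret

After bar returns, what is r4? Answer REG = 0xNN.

prologue: push r2 -> mem[0xbf]=0xe8, sp=0xbf
prologue: push r3 -> mem[0xbe]=0xc0, sp=0xbe
prologue: push r4 -> mem[0xbd]=0x37, sp=0xbd
body[0] add  r3, r3, r2 -> r3=0xa8
body[1] add  r4, r3, r1 -> r4=0x0f
body[2] mov  r2, r0 -> r2=0x5e
body[3] mov  r1, #0xf6 -> r1=0xf6
body[4] add  r2, r4, r1 -> r2=0x05
body[5] mov  r4, r2 -> r4=0x05
body[6] add  r0, r4, #2 -> r0=0x07
body[7] sub  r1, r0, r0 -> r1=0x00
epilogue: pop r4=0x37, sp=0xbe
epilogue: pop r3=0xc0, sp=0xbf
epilogue: pop r2=0xe8, sp=0xc0
r4 is callee-saved -> restored

REG = 0x37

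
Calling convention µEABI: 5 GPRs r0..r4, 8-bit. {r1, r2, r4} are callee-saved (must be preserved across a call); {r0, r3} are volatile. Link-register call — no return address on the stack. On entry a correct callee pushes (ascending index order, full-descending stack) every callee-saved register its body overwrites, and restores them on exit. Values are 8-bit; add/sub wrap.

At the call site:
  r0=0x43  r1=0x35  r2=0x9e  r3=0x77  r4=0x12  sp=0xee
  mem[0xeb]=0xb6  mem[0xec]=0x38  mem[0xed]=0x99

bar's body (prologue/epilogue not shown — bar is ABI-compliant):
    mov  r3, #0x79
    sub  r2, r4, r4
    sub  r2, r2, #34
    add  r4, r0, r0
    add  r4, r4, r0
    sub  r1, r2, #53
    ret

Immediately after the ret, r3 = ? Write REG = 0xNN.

prologue: push r1 -> mem[0xed]=0x35, sp=0xed
prologue: push r2 -> mem[0xec]=0x9e, sp=0xec
prologue: push r4 -> mem[0xeb]=0x12, sp=0xeb
body[0] mov  r3, #0x79 -> r3=0x79
body[1] sub  r2, r4, r4 -> r2=0x00
body[2] sub  r2, r2, #34 -> r2=0xde
body[3] add  r4, r0, r0 -> r4=0x86
body[4] add  r4, r4, r0 -> r4=0xc9
body[5] sub  r1, r2, #53 -> r1=0xa9
epilogue: pop r4=0x12, sp=0xec
epilogue: pop r2=0x9e, sp=0xed
epilogue: pop r1=0x35, sp=0xee
r3 is caller-saved -> body value

REG = 0x79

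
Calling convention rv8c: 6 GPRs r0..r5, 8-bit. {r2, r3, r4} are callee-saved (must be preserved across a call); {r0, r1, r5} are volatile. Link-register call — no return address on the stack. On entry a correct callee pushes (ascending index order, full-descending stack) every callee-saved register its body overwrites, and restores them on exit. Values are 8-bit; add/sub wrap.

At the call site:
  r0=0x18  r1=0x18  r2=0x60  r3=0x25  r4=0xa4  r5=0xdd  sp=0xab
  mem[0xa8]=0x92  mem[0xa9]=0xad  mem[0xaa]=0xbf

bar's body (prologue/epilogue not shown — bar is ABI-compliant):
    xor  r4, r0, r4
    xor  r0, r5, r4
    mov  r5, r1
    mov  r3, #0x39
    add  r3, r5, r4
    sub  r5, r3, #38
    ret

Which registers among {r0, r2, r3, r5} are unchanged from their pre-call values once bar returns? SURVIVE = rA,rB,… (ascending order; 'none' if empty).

SURVIVE = r2,r3

prologue: push r3 → mem[0xaa]=0x25, sp=0xaa
prologue: push r4 → mem[0xa9]=0xa4, sp=0xa9
body[0] xor  r4, r0, r4 → r4=0xbc
body[1] xor  r0, r5, r4 → r0=0x61
body[2] mov  r5, r1 → r5=0x18
body[3] mov  r3, #0x39 → r3=0x39
body[4] add  r3, r5, r4 → r3=0xd4
body[5] sub  r5, r3, #38 → r5=0xae
epilogue: pop r4=0xa4, sp=0xaa
epilogue: pop r3=0x25, sp=0xab
r0: caller-saved, written=True
r2: callee-saved, written=False
r3: callee-saved, written=True
r5: caller-saved, written=True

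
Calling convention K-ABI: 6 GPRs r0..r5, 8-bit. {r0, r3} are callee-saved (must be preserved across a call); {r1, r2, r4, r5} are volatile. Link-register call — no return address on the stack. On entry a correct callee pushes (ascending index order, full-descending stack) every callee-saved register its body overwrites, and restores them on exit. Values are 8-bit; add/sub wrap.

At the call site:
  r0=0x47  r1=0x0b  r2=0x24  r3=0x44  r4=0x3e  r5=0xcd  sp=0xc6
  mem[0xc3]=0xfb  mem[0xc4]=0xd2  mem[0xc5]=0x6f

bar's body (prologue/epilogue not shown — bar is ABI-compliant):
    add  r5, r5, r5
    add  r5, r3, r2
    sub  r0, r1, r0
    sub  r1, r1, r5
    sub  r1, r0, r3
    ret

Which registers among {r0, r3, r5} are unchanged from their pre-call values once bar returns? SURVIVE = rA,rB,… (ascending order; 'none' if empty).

prologue: push r0 -> mem[0xc5]=0x47, sp=0xc5
body[0] add  r5, r5, r5 -> r5=0x9a
body[1] add  r5, r3, r2 -> r5=0x68
body[2] sub  r0, r1, r0 -> r0=0xc4
body[3] sub  r1, r1, r5 -> r1=0xa3
body[4] sub  r1, r0, r3 -> r1=0x80
epilogue: pop r0=0x47, sp=0xc6
r0: callee-saved, written=True
r3: callee-saved, written=False
r5: caller-saved, written=True

SURVIVE = r0,r3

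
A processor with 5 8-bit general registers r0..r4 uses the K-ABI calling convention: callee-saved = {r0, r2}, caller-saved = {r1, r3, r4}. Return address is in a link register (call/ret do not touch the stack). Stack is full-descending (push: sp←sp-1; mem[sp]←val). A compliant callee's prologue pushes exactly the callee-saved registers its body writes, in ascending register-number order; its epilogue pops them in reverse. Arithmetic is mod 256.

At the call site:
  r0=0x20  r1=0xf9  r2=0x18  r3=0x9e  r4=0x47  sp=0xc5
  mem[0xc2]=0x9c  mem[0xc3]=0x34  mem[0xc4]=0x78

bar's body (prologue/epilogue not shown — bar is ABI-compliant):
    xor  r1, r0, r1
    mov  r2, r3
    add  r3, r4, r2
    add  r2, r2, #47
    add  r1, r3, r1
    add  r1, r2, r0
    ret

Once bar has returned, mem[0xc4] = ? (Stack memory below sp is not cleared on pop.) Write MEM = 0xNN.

MEM = 0x18

prologue: push r2 → mem[0xc4]=0x18, sp=0xc4
body[0] xor  r1, r0, r1 → r1=0xd9
body[1] mov  r2, r3 → r2=0x9e
body[2] add  r3, r4, r2 → r3=0xe5
body[3] add  r2, r2, #47 → r2=0xcd
body[4] add  r1, r3, r1 → r1=0xbe
body[5] add  r1, r2, r0 → r1=0xed
epilogue: pop r2=0x18, sp=0xc5
prologue pushed ['r2'] at ['0xc4']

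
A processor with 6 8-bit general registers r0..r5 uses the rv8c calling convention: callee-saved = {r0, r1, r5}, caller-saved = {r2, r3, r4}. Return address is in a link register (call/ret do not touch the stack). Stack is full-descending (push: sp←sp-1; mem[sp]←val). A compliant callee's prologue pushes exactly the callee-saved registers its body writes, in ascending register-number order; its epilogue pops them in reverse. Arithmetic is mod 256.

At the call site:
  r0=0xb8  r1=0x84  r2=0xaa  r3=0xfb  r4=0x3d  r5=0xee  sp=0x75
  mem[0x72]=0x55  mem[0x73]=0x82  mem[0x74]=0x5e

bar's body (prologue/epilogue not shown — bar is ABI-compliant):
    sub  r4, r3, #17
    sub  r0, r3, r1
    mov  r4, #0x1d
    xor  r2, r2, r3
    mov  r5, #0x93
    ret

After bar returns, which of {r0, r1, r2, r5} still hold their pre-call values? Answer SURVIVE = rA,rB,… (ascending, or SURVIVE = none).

SURVIVE = r0,r1,r5

prologue: push r0 -> mem[0x74]=0xb8, sp=0x74
prologue: push r5 -> mem[0x73]=0xee, sp=0x73
body[0] sub  r4, r3, #17 -> r4=0xea
body[1] sub  r0, r3, r1 -> r0=0x77
body[2] mov  r4, #0x1d -> r4=0x1d
body[3] xor  r2, r2, r3 -> r2=0x51
body[4] mov  r5, #0x93 -> r5=0x93
epilogue: pop r5=0xee, sp=0x74
epilogue: pop r0=0xb8, sp=0x75
r0: callee-saved, written=True
r1: callee-saved, written=False
r2: caller-saved, written=True
r5: callee-saved, written=True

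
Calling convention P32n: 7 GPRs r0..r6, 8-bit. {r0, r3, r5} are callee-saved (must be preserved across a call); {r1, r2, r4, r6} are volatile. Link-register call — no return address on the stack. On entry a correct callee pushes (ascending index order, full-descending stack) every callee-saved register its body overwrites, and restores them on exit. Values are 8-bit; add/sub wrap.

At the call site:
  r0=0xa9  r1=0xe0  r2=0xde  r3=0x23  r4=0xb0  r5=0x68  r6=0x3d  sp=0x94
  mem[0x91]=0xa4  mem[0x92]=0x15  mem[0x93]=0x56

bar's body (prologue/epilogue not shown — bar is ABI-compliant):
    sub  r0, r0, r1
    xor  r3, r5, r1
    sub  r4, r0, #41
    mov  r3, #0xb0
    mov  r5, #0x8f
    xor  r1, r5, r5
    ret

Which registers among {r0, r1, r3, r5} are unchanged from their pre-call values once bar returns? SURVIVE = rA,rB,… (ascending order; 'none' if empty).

prologue: push r0 -> mem[0x93]=0xa9, sp=0x93
prologue: push r3 -> mem[0x92]=0x23, sp=0x92
prologue: push r5 -> mem[0x91]=0x68, sp=0x91
body[0] sub  r0, r0, r1 -> r0=0xc9
body[1] xor  r3, r5, r1 -> r3=0x88
body[2] sub  r4, r0, #41 -> r4=0xa0
body[3] mov  r3, #0xb0 -> r3=0xb0
body[4] mov  r5, #0x8f -> r5=0x8f
body[5] xor  r1, r5, r5 -> r1=0x00
epilogue: pop r5=0x68, sp=0x92
epilogue: pop r3=0x23, sp=0x93
epilogue: pop r0=0xa9, sp=0x94
r0: callee-saved, written=True
r1: caller-saved, written=True
r3: callee-saved, written=True
r5: callee-saved, written=True

SURVIVE = r0,r3,r5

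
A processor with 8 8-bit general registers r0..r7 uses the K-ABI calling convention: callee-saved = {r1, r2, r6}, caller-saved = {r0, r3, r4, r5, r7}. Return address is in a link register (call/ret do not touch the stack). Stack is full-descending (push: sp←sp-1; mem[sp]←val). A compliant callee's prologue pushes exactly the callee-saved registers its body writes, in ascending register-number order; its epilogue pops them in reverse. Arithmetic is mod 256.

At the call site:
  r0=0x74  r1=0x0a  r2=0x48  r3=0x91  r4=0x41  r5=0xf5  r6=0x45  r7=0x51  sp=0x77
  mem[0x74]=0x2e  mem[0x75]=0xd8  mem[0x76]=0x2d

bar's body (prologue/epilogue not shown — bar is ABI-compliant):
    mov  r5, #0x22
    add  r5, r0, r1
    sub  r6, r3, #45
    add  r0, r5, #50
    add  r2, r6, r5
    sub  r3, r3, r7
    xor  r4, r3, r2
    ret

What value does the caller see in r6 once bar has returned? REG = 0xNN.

REG = 0x45

prologue: push r2 -> mem[0x76]=0x48, sp=0x76
prologue: push r6 -> mem[0x75]=0x45, sp=0x75
body[0] mov  r5, #0x22 -> r5=0x22
body[1] add  r5, r0, r1 -> r5=0x7e
body[2] sub  r6, r3, #45 -> r6=0x64
body[3] add  r0, r5, #50 -> r0=0xb0
body[4] add  r2, r6, r5 -> r2=0xe2
body[5] sub  r3, r3, r7 -> r3=0x40
body[6] xor  r4, r3, r2 -> r4=0xa2
epilogue: pop r6=0x45, sp=0x76
epilogue: pop r2=0x48, sp=0x77
r6 is callee-saved -> restored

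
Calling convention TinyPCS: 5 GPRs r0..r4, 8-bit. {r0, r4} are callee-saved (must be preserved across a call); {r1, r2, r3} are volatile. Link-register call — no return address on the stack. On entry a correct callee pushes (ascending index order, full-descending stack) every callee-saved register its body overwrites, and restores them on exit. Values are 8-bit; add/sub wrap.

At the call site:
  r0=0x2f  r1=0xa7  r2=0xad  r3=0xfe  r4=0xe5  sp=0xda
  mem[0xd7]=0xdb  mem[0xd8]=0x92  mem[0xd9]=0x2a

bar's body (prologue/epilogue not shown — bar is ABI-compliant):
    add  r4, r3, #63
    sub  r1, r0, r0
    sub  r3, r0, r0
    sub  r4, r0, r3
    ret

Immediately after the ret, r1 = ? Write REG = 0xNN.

REG = 0x00

prologue: push r4 → mem[0xd9]=0xe5, sp=0xd9
body[0] add  r4, r3, #63 → r4=0x3d
body[1] sub  r1, r0, r0 → r1=0x00
body[2] sub  r3, r0, r0 → r3=0x00
body[3] sub  r4, r0, r3 → r4=0x2f
epilogue: pop r4=0xe5, sp=0xda
r1 is caller-saved → body value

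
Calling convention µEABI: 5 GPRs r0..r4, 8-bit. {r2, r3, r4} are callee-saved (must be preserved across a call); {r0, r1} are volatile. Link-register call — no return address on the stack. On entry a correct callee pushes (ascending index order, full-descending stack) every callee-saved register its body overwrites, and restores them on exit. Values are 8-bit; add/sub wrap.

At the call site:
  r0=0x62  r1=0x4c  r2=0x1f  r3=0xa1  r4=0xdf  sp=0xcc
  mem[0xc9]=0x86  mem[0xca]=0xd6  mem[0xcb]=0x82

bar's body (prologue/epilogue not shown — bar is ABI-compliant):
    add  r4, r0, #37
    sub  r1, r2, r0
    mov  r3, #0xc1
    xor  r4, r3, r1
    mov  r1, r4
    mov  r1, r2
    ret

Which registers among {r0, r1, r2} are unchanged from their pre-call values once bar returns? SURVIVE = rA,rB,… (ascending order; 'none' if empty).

prologue: push r3 → mem[0xcb]=0xa1, sp=0xcb
prologue: push r4 → mem[0xca]=0xdf, sp=0xca
body[0] add  r4, r0, #37 → r4=0x87
body[1] sub  r1, r2, r0 → r1=0xbd
body[2] mov  r3, #0xc1 → r3=0xc1
body[3] xor  r4, r3, r1 → r4=0x7c
body[4] mov  r1, r4 → r1=0x7c
body[5] mov  r1, r2 → r1=0x1f
epilogue: pop r4=0xdf, sp=0xcb
epilogue: pop r3=0xa1, sp=0xcc
r0: caller-saved, written=False
r1: caller-saved, written=True
r2: callee-saved, written=False

SURVIVE = r0,r2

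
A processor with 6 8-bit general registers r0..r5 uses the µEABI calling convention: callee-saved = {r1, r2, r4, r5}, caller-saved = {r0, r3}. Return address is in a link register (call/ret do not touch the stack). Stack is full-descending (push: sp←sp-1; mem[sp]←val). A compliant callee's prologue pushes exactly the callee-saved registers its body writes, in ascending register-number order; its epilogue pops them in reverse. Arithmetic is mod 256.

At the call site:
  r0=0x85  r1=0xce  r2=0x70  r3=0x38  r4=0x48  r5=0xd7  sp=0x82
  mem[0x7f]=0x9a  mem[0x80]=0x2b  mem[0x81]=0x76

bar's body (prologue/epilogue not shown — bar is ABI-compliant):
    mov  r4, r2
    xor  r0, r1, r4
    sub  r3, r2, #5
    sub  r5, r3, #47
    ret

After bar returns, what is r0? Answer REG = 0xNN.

REG = 0xbe

prologue: push r4 -> mem[0x81]=0x48, sp=0x81
prologue: push r5 -> mem[0x80]=0xd7, sp=0x80
body[0] mov  r4, r2 -> r4=0x70
body[1] xor  r0, r1, r4 -> r0=0xbe
body[2] sub  r3, r2, #5 -> r3=0x6b
body[3] sub  r5, r3, #47 -> r5=0x3c
epilogue: pop r5=0xd7, sp=0x81
epilogue: pop r4=0x48, sp=0x82
r0 is caller-saved -> body value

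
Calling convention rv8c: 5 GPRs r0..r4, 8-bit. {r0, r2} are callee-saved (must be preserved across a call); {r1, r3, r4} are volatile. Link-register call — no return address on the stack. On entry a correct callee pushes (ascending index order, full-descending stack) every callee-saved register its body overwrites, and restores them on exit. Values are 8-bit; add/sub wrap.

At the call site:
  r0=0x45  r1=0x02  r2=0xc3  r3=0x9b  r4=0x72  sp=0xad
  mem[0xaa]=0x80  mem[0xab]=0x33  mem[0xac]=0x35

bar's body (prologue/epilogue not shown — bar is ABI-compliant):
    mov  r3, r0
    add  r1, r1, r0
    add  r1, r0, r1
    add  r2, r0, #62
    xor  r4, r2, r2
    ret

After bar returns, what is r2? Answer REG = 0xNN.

REG = 0xc3

prologue: push r2 -> mem[0xac]=0xc3, sp=0xac
body[0] mov  r3, r0 -> r3=0x45
body[1] add  r1, r1, r0 -> r1=0x47
body[2] add  r1, r0, r1 -> r1=0x8c
body[3] add  r2, r0, #62 -> r2=0x83
body[4] xor  r4, r2, r2 -> r4=0x00
epilogue: pop r2=0xc3, sp=0xad
r2 is callee-saved -> restored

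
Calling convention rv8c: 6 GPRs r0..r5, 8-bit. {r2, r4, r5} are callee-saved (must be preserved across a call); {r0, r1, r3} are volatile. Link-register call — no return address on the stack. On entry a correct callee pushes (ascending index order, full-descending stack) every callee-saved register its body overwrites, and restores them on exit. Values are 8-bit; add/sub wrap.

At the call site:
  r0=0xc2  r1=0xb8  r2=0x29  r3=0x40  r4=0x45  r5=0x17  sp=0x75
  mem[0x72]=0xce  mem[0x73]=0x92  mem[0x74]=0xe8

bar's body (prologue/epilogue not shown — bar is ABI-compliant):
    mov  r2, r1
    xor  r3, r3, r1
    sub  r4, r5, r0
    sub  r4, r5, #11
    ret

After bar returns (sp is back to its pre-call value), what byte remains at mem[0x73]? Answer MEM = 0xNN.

prologue: push r2 → mem[0x74]=0x29, sp=0x74
prologue: push r4 → mem[0x73]=0x45, sp=0x73
body[0] mov  r2, r1 → r2=0xb8
body[1] xor  r3, r3, r1 → r3=0xf8
body[2] sub  r4, r5, r0 → r4=0x55
body[3] sub  r4, r5, #11 → r4=0x0c
epilogue: pop r4=0x45, sp=0x74
epilogue: pop r2=0x29, sp=0x75
prologue pushed ['r2', 'r4'] at ['0x74', '0x73']

MEM = 0x45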